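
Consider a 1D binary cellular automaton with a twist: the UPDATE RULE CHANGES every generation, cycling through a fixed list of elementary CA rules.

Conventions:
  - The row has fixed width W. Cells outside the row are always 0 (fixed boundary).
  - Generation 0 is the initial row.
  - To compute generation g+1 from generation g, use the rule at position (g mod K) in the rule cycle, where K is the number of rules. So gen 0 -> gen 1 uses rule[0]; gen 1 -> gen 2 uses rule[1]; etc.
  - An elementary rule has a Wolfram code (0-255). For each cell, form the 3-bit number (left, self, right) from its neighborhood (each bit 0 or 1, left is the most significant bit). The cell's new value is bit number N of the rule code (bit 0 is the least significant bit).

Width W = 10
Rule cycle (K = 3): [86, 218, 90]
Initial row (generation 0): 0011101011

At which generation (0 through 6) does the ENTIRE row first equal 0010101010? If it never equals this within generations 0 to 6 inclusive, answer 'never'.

Answer: never

Derivation:
Gen 0: 0011101011
Gen 1 (rule 86): 0100101001
Gen 2 (rule 218): 1011000110
Gen 3 (rule 90): 0011101111
Gen 4 (rule 86): 0100100001
Gen 5 (rule 218): 1011010010
Gen 6 (rule 90): 0011001101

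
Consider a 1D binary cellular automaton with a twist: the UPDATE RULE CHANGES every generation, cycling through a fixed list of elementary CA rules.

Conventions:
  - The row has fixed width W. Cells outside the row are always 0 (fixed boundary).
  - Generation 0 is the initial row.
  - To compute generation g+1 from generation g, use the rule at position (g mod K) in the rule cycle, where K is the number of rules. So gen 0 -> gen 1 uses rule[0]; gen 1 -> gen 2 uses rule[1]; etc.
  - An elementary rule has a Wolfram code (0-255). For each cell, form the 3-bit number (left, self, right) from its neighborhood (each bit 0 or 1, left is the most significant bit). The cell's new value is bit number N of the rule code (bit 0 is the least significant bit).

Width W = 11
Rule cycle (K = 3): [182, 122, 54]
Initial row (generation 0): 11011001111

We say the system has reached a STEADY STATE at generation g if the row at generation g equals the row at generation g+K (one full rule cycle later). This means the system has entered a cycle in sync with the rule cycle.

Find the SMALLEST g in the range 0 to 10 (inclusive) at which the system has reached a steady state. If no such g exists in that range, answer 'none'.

Answer: none

Derivation:
Gen 0: 11011001111
Gen 1 (rule 182): 00100110110
Gen 2 (rule 122): 01011111111
Gen 3 (rule 54): 11100000000
Gen 4 (rule 182): 01010000000
Gen 5 (rule 122): 10101000000
Gen 6 (rule 54): 11111100000
Gen 7 (rule 182): 01111010000
Gen 8 (rule 122): 11001101000
Gen 9 (rule 54): 00110011100
Gen 10 (rule 182): 01001101010
Gen 11 (rule 122): 10111110101
Gen 12 (rule 54): 11000001111
Gen 13 (rule 182): 00100010110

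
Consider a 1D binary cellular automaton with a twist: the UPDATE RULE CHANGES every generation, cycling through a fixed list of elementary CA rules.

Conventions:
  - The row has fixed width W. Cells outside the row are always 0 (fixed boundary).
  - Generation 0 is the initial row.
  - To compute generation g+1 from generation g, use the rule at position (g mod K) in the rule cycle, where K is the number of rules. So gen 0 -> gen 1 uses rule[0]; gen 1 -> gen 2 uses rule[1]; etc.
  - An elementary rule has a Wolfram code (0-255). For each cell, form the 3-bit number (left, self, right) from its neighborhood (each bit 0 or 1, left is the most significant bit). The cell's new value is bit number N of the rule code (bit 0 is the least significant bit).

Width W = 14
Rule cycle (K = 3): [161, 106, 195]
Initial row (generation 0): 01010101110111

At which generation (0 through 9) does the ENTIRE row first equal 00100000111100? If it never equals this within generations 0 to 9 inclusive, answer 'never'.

Answer: never

Derivation:
Gen 0: 01010101110111
Gen 1 (rule 161): 00101010101010
Gen 2 (rule 106): 01010101010100
Gen 3 (rule 195): 10000000000001
Gen 4 (rule 161): 00111111111100
Gen 5 (rule 106): 01100000000100
Gen 6 (rule 195): 10101111111001
Gen 7 (rule 161): 01010111110000
Gen 8 (rule 106): 10101100010000
Gen 9 (rule 195): 00000101100111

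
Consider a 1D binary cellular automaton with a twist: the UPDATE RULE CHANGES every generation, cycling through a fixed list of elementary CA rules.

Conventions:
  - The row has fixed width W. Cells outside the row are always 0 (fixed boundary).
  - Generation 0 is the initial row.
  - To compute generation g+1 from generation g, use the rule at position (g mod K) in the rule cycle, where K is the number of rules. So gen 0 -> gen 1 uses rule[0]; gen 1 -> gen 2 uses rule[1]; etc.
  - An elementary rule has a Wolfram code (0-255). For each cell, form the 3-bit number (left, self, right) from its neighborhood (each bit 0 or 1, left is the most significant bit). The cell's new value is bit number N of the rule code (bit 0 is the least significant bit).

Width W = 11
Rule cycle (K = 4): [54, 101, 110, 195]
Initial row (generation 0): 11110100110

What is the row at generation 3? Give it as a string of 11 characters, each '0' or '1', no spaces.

Gen 0: 11110100110
Gen 1 (rule 54): 00001111001
Gen 2 (rule 101): 11100001001
Gen 3 (rule 110): 10100011011

Answer: 10100011011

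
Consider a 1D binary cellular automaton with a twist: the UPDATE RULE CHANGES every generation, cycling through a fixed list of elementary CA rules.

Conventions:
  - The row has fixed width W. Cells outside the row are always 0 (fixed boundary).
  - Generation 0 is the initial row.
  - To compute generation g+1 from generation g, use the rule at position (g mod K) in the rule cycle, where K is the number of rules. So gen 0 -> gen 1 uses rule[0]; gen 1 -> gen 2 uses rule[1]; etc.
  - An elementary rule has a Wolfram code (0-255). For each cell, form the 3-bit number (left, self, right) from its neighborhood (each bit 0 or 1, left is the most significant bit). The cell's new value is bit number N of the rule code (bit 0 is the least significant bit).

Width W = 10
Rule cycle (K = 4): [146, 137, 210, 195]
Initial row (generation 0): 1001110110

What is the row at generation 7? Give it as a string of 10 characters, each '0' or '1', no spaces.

Answer: 0110000000

Derivation:
Gen 0: 1001110110
Gen 1 (rule 146): 0110100001
Gen 2 (rule 137): 0100001100
Gen 3 (rule 210): 1010010110
Gen 4 (rule 195): 0000100010
Gen 5 (rule 146): 0001010101
Gen 6 (rule 137): 1100000000
Gen 7 (rule 210): 0110000000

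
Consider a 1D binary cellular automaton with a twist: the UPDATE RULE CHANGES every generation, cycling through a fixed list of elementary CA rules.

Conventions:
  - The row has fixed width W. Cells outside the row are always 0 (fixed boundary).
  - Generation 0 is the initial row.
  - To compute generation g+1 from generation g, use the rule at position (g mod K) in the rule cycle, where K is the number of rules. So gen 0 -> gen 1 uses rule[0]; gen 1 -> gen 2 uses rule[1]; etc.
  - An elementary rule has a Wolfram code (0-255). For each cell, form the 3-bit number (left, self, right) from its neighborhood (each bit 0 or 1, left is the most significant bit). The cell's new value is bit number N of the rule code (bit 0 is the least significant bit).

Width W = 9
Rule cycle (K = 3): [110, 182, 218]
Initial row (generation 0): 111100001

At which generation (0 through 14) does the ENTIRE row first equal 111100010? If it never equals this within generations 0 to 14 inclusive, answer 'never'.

Gen 0: 111100001
Gen 1 (rule 110): 100100011
Gen 2 (rule 182): 111110100
Gen 3 (rule 218): 111110010
Gen 4 (rule 110): 100010110
Gen 5 (rule 182): 110111001
Gen 6 (rule 218): 110111110
Gen 7 (rule 110): 111100010
Gen 8 (rule 182): 011010111
Gen 9 (rule 218): 111000111
Gen 10 (rule 110): 101001101
Gen 11 (rule 182): 111110011
Gen 12 (rule 218): 111111111
Gen 13 (rule 110): 100000001
Gen 14 (rule 182): 110000011

Answer: 7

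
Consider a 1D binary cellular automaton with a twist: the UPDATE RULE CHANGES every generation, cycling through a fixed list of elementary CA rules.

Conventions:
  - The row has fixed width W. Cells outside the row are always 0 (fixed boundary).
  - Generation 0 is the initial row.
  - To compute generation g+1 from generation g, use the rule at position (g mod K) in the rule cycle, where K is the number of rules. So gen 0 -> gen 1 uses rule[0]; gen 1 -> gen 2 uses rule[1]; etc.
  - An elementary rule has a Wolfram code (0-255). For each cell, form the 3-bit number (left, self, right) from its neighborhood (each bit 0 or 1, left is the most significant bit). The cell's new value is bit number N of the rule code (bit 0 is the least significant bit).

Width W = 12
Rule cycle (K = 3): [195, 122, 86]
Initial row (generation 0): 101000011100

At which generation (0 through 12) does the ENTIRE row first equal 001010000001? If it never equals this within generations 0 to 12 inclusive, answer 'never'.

Gen 0: 101000011100
Gen 1 (rule 195): 000011101101
Gen 2 (rule 122): 000110111110
Gen 3 (rule 86): 001010000011
Gen 4 (rule 195): 110000111101
Gen 5 (rule 122): 111001100110
Gen 6 (rule 86): 001110111011
Gen 7 (rule 195): 110110011001
Gen 8 (rule 122): 111111111110
Gen 9 (rule 86): 000000000011
Gen 10 (rule 195): 111111111101
Gen 11 (rule 122): 100000000110
Gen 12 (rule 86): 110000001011

Answer: never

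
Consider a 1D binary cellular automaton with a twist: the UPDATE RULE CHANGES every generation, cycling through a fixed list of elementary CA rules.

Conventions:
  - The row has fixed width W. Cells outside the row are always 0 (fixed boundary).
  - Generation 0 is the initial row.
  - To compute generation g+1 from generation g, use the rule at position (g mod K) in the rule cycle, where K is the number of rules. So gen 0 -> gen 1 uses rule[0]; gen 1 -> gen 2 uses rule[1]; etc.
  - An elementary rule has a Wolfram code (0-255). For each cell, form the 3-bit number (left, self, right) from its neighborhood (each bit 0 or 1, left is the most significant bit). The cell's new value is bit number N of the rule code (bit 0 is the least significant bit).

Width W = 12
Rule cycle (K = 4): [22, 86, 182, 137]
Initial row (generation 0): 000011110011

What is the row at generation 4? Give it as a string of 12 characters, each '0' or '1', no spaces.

Gen 0: 000011110011
Gen 1 (rule 22): 000100001100
Gen 2 (rule 86): 001110010110
Gen 3 (rule 182): 010101111001
Gen 4 (rule 137): 000001110000

Answer: 000001110000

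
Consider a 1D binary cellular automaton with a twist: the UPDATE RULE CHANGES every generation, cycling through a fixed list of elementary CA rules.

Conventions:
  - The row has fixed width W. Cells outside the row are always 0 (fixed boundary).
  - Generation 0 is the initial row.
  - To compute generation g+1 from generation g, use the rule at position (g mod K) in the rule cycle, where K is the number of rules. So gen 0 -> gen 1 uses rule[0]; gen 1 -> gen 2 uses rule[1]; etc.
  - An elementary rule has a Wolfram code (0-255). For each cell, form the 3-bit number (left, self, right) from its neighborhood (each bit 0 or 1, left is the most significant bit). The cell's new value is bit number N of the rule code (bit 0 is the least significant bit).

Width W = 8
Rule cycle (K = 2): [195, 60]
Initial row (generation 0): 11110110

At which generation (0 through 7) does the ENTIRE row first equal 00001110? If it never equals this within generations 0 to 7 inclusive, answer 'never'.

Answer: never

Derivation:
Gen 0: 11110110
Gen 1 (rule 195): 01110010
Gen 2 (rule 60): 01001011
Gen 3 (rule 195): 10010001
Gen 4 (rule 60): 11011001
Gen 5 (rule 195): 01001010
Gen 6 (rule 60): 01101111
Gen 7 (rule 195): 10100111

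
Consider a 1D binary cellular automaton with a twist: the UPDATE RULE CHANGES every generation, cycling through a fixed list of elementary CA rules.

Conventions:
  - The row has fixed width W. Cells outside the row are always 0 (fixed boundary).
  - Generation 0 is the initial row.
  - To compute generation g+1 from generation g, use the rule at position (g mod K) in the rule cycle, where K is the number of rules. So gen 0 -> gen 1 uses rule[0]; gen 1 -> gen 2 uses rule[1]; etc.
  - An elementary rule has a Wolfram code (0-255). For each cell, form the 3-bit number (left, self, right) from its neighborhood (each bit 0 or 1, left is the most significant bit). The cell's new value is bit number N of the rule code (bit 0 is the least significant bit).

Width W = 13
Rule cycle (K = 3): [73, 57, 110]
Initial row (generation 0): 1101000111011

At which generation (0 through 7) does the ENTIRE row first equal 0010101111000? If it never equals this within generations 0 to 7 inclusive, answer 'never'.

Gen 0: 1101000111011
Gen 1 (rule 73): 1100010101011
Gen 2 (rule 57): 1011001010110
Gen 3 (rule 110): 1111011111110
Gen 4 (rule 73): 1001010000010
Gen 5 (rule 57): 0100101111001
Gen 6 (rule 110): 1101111001011
Gen 7 (rule 73): 1101001000011

Answer: never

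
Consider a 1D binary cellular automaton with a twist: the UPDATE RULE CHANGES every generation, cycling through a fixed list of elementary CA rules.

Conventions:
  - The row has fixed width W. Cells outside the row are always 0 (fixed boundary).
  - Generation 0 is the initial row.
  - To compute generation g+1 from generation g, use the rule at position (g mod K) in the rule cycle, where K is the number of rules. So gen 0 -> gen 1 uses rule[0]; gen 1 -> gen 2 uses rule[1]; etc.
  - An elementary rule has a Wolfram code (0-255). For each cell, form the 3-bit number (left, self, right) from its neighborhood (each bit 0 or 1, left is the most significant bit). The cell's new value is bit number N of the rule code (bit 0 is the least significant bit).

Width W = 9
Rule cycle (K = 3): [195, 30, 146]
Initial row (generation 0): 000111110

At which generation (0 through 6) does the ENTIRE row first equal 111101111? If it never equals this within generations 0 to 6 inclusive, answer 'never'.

Gen 0: 000111110
Gen 1 (rule 195): 111011110
Gen 2 (rule 30): 100010001
Gen 3 (rule 146): 010101010
Gen 4 (rule 195): 100000000
Gen 5 (rule 30): 110000000
Gen 6 (rule 146): 001000000

Answer: never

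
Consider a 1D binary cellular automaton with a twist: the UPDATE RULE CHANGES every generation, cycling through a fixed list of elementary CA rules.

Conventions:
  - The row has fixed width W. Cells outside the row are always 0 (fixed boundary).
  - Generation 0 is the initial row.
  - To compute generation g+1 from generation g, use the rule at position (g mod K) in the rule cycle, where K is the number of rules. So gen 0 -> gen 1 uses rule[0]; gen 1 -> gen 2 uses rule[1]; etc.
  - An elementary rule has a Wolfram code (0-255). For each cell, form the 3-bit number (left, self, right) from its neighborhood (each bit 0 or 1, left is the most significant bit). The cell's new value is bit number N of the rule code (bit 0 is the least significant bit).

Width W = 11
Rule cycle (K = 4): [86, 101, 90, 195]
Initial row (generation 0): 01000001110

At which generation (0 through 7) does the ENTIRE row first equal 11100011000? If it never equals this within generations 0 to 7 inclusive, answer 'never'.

Gen 0: 01000001110
Gen 1 (rule 86): 11100010011
Gen 2 (rule 101): 00101010001
Gen 3 (rule 90): 01000001010
Gen 4 (rule 195): 10011110000
Gen 5 (rule 86): 11100011000
Gen 6 (rule 101): 00101001011
Gen 7 (rule 90): 01000110011

Answer: 5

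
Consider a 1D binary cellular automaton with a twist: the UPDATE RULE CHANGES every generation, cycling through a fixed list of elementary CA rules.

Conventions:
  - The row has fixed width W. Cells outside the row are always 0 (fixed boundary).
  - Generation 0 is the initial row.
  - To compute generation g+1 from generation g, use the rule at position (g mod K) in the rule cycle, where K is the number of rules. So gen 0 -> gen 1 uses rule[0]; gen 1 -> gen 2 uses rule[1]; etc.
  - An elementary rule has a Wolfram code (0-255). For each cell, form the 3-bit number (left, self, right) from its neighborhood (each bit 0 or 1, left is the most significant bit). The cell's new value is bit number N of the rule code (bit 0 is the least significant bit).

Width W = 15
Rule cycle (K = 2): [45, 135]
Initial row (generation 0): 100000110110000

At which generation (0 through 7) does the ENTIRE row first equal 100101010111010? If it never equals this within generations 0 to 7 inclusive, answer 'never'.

Answer: never

Derivation:
Gen 0: 100000110110000
Gen 1 (rule 45): 101110101100111
Gen 2 (rule 135): 100100100001010
Gen 3 (rule 45): 100100101101110
Gen 4 (rule 135): 101101100000100
Gen 5 (rule 45): 111011001110101
Gen 6 (rule 135): 010000010100101
Gen 7 (rule 45): 010111011100111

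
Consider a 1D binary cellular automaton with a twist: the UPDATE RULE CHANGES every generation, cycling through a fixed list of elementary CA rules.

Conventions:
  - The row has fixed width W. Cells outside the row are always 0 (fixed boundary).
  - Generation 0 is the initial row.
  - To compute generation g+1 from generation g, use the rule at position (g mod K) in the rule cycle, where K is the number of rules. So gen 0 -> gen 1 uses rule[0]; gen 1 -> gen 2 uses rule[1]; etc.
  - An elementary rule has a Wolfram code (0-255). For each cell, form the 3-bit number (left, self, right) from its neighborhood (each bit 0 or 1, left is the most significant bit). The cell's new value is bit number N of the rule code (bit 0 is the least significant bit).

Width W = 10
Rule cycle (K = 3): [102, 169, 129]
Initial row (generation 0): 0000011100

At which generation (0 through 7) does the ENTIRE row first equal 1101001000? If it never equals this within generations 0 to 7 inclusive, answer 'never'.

Answer: never

Derivation:
Gen 0: 0000011100
Gen 1 (rule 102): 0000100100
Gen 2 (rule 169): 1110000001
Gen 3 (rule 129): 0100111100
Gen 4 (rule 102): 1101000100
Gen 5 (rule 169): 1010010001
Gen 6 (rule 129): 0000000100
Gen 7 (rule 102): 0000001100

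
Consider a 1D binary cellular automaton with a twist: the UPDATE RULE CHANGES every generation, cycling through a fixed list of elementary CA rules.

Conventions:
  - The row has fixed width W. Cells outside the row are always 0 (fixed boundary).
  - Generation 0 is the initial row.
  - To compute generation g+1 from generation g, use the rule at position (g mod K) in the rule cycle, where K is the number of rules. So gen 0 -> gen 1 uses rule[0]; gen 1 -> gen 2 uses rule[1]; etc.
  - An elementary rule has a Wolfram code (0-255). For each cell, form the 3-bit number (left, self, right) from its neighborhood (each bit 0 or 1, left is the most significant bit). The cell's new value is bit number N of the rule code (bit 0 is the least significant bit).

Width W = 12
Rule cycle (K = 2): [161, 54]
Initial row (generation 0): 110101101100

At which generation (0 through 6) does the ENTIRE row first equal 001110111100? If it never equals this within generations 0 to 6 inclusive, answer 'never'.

Answer: never

Derivation:
Gen 0: 110101101100
Gen 1 (rule 161): 001010010001
Gen 2 (rule 54): 011111111011
Gen 3 (rule 161): 001111110100
Gen 4 (rule 54): 010000001110
Gen 5 (rule 161): 000111100100
Gen 6 (rule 54): 001000011110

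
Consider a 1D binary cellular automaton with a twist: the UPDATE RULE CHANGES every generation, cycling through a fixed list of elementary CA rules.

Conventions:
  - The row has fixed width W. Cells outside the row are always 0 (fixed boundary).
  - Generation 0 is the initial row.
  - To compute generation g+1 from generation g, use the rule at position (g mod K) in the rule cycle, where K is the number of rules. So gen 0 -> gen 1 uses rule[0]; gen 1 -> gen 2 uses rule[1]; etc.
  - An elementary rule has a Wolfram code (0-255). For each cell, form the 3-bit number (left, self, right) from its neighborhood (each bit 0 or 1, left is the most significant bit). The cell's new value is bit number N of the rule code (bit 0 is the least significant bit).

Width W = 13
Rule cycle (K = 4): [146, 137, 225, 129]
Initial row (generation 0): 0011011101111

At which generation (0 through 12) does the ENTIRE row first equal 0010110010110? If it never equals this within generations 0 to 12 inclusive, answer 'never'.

Answer: never

Derivation:
Gen 0: 0011011101111
Gen 1 (rule 146): 0100001000110
Gen 2 (rule 137): 0001100010100
Gen 3 (rule 225): 1100101001001
Gen 4 (rule 129): 0000000000000
Gen 5 (rule 146): 0000000000000
Gen 6 (rule 137): 1111111111111
Gen 7 (rule 225): 0111111111111
Gen 8 (rule 129): 0011111111110
Gen 9 (rule 146): 0101111111101
Gen 10 (rule 137): 0001111111000
Gen 11 (rule 225): 1100111111011
Gen 12 (rule 129): 0000011110000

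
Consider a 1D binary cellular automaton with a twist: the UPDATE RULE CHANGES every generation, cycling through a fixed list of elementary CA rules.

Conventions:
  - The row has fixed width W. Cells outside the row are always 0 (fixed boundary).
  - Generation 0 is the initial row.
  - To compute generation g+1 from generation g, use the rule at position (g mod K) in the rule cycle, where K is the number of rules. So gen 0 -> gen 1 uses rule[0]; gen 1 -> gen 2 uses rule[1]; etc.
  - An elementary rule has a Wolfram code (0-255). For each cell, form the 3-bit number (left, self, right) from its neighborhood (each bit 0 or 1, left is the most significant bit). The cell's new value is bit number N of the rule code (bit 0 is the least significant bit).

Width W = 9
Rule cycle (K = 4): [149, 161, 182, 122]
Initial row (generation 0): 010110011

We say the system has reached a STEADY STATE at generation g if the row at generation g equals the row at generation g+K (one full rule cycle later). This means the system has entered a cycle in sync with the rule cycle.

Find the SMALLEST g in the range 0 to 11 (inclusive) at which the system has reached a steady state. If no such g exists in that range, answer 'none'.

Gen 0: 010110011
Gen 1 (rule 149): 010001000
Gen 2 (rule 161): 000100011
Gen 3 (rule 182): 001110100
Gen 4 (rule 122): 011011010
Gen 5 (rule 149): 000000011
Gen 6 (rule 161): 111111000
Gen 7 (rule 182): 011110100
Gen 8 (rule 122): 110011010
Gen 9 (rule 149): 001000011
Gen 10 (rule 161): 100011000
Gen 11 (rule 182): 110100100
Gen 12 (rule 122): 111011010
Gen 13 (rule 149): 010000011
Gen 14 (rule 161): 000111000
Gen 15 (rule 182): 001010100

Answer: none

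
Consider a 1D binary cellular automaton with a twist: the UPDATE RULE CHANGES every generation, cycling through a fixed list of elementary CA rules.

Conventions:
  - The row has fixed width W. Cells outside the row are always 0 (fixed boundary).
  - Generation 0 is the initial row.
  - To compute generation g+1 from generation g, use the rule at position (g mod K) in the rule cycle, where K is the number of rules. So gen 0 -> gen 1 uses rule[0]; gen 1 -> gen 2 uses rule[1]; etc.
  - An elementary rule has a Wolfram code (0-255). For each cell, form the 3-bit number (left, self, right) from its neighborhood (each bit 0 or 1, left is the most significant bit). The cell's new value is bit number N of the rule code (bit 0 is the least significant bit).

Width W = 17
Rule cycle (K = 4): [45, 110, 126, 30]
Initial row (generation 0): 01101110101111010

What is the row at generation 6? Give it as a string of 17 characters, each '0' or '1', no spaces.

Gen 0: 01101110101111010
Gen 1 (rule 45): 01011001111000110
Gen 2 (rule 110): 11111011001001110
Gen 3 (rule 126): 10001111111111011
Gen 4 (rule 30): 11011000000000010
Gen 5 (rule 45): 10110011111111010
Gen 6 (rule 110): 11110110000001110

Answer: 11110110000001110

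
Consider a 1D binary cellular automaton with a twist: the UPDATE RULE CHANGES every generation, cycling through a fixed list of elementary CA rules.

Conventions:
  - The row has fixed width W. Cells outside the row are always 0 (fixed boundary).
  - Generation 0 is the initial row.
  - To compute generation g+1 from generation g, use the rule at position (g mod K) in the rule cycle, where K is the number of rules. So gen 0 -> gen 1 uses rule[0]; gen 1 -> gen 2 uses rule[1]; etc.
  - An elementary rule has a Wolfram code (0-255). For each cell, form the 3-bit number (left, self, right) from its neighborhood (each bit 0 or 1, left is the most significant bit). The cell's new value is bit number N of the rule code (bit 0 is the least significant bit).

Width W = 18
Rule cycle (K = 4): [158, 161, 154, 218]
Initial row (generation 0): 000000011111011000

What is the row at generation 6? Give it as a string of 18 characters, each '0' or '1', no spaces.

Answer: 010000101010101100

Derivation:
Gen 0: 000000011111011000
Gen 1 (rule 158): 000000111110010100
Gen 2 (rule 161): 111110011100001001
Gen 3 (rule 154): 111101111010010110
Gen 4 (rule 218): 111101111001100111
Gen 5 (rule 158): 111001110111011110
Gen 6 (rule 161): 010000101010101100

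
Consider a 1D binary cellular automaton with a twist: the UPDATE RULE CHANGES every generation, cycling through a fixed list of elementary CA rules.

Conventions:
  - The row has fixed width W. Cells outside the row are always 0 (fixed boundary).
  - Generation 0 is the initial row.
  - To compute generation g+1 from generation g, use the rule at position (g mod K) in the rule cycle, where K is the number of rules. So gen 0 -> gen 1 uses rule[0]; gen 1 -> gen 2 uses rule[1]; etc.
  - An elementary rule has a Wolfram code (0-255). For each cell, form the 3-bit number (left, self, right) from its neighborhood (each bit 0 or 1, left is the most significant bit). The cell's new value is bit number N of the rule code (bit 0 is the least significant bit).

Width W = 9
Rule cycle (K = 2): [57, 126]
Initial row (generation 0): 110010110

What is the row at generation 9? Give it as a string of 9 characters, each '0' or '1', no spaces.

Gen 0: 110010110
Gen 1 (rule 57): 101001101
Gen 2 (rule 126): 111111111
Gen 3 (rule 57): 100000000
Gen 4 (rule 126): 110000000
Gen 5 (rule 57): 101111111
Gen 6 (rule 126): 111000001
Gen 7 (rule 57): 100111100
Gen 8 (rule 126): 111100110
Gen 9 (rule 57): 100010101

Answer: 100010101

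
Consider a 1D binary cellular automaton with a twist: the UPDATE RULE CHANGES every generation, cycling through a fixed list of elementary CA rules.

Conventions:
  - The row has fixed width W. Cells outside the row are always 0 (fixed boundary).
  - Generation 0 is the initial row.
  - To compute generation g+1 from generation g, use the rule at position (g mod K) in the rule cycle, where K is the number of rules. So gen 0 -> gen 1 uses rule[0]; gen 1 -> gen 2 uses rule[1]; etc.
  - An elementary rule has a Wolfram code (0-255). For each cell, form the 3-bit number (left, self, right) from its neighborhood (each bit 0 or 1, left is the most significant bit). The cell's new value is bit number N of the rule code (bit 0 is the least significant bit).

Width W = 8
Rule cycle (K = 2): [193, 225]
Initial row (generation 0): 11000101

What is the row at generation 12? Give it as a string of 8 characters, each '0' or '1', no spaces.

Gen 0: 11000101
Gen 1 (rule 193): 01010000
Gen 2 (rule 225): 00100111
Gen 3 (rule 193): 10000011
Gen 4 (rule 225): 00111001
Gen 5 (rule 193): 10011000
Gen 6 (rule 225): 00001011
Gen 7 (rule 193): 11100001
Gen 8 (rule 225): 01101100
Gen 9 (rule 193): 00100101
Gen 10 (rule 225): 10000010
Gen 11 (rule 193): 00111000
Gen 12 (rule 225): 10011011

Answer: 10011011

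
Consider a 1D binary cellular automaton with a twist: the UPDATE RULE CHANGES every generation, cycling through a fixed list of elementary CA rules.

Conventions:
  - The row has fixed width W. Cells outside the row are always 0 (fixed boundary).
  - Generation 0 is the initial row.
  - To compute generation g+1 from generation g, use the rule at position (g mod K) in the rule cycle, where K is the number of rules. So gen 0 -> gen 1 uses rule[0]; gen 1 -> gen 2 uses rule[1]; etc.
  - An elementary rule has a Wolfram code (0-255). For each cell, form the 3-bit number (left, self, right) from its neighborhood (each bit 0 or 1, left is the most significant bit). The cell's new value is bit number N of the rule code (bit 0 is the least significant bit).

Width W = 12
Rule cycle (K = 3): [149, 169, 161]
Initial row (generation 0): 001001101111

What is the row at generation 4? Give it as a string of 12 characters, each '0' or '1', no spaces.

Gen 0: 001001101111
Gen 1 (rule 149): 101100000110
Gen 2 (rule 169): 011001110100
Gen 3 (rule 161): 000000101001
Gen 4 (rule 149): 111110101101

Answer: 111110101101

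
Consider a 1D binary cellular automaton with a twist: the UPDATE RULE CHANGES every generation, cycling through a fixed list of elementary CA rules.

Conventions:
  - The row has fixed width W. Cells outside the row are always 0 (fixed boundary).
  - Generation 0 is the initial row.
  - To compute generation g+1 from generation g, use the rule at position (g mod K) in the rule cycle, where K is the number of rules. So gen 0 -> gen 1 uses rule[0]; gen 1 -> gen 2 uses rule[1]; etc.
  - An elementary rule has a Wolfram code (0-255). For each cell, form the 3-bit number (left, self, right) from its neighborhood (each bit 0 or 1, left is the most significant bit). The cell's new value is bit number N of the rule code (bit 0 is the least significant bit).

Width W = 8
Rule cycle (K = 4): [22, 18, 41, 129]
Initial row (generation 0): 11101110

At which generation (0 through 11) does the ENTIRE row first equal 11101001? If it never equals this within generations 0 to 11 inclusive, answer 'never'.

Answer: never

Derivation:
Gen 0: 11101110
Gen 1 (rule 22): 00000001
Gen 2 (rule 18): 00000010
Gen 3 (rule 41): 11111000
Gen 4 (rule 129): 01110011
Gen 5 (rule 22): 10001100
Gen 6 (rule 18): 01010010
Gen 7 (rule 41): 00100000
Gen 8 (rule 129): 10001111
Gen 9 (rule 22): 11010000
Gen 10 (rule 18): 00001000
Gen 11 (rule 41): 11100011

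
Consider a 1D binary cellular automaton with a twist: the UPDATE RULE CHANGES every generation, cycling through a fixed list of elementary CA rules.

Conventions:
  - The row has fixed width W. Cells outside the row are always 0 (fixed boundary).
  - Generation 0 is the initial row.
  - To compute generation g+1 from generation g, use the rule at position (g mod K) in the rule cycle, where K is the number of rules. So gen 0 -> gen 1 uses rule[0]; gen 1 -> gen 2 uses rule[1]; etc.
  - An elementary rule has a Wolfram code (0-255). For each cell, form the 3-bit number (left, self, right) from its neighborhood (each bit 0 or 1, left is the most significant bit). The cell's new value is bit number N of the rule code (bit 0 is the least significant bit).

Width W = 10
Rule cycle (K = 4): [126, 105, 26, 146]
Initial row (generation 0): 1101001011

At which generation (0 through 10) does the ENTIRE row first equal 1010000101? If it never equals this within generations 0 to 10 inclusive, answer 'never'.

Answer: 4

Derivation:
Gen 0: 1101001011
Gen 1 (rule 126): 1111111111
Gen 2 (rule 105): 1000000001
Gen 3 (rule 26): 0100000010
Gen 4 (rule 146): 1010000101
Gen 5 (rule 126): 1111001111
Gen 6 (rule 105): 1001001001
Gen 7 (rule 26): 0110110110
Gen 8 (rule 146): 1000000001
Gen 9 (rule 126): 1100000011
Gen 10 (rule 105): 1101111011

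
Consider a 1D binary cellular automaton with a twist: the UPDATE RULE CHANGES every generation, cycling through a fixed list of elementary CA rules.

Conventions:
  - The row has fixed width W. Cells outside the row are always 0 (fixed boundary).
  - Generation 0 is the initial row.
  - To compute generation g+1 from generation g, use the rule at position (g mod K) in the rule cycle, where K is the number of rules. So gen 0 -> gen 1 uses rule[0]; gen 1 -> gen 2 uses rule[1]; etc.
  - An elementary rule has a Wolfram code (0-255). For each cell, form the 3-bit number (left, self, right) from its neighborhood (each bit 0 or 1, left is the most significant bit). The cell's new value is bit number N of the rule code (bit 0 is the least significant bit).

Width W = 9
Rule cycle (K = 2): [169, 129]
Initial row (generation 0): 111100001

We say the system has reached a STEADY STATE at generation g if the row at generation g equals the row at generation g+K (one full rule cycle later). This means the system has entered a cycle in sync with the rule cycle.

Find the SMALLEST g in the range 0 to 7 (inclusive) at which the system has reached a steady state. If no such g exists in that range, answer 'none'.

Gen 0: 111100001
Gen 1 (rule 169): 111001100
Gen 2 (rule 129): 010000001
Gen 3 (rule 169): 000111100
Gen 4 (rule 129): 110011001
Gen 5 (rule 169): 100010000
Gen 6 (rule 129): 001000111
Gen 7 (rule 169): 100010110
Gen 8 (rule 129): 001000000
Gen 9 (rule 169): 100011111

Answer: none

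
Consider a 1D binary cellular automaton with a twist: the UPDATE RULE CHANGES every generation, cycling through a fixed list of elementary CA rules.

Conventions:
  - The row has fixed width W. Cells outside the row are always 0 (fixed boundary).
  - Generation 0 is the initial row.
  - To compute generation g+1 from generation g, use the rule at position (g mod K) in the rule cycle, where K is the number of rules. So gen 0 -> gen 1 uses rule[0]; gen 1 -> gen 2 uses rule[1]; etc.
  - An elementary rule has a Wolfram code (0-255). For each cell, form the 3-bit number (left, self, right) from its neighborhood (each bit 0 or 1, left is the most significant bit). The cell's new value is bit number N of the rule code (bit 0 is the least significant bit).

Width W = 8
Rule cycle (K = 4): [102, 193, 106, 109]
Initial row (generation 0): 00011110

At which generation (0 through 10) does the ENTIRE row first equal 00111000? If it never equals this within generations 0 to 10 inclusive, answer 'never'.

Gen 0: 00011110
Gen 1 (rule 102): 00100010
Gen 2 (rule 193): 10001000
Gen 3 (rule 106): 00010000
Gen 4 (rule 109): 11010111
Gen 5 (rule 102): 01111001
Gen 6 (rule 193): 00111000
Gen 7 (rule 106): 01101000
Gen 8 (rule 109): 01111011
Gen 9 (rule 102): 10001101
Gen 10 (rule 193): 00100100

Answer: 6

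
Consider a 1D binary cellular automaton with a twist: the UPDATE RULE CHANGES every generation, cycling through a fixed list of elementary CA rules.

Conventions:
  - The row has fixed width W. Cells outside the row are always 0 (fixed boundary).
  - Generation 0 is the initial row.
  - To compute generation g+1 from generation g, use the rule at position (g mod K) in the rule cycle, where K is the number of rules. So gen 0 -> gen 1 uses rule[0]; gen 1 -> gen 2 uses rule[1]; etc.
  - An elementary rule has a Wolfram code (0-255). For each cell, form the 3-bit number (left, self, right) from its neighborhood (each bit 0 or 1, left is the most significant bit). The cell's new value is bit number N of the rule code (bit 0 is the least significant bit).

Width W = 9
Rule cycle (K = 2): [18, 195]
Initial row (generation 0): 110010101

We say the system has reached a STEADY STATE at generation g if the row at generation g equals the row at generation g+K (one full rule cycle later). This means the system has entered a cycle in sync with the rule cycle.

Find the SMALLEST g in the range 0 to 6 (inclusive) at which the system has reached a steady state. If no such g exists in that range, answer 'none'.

Answer: 3

Derivation:
Gen 0: 110010101
Gen 1 (rule 18): 001100000
Gen 2 (rule 195): 110101111
Gen 3 (rule 18): 000000000
Gen 4 (rule 195): 111111111
Gen 5 (rule 18): 000000000
Gen 6 (rule 195): 111111111
Gen 7 (rule 18): 000000000
Gen 8 (rule 195): 111111111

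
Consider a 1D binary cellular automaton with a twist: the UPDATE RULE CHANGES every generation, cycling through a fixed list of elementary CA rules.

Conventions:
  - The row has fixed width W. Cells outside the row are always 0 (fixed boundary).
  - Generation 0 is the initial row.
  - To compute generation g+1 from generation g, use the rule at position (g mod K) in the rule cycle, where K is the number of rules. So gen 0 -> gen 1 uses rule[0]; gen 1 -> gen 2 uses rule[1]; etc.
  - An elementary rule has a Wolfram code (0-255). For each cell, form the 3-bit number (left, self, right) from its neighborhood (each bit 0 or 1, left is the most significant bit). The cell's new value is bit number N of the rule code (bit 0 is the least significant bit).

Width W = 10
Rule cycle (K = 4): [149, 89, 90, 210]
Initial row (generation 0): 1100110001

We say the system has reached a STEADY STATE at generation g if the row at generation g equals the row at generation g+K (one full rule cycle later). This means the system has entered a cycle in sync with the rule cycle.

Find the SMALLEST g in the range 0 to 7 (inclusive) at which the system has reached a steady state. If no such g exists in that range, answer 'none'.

Answer: none

Derivation:
Gen 0: 1100110001
Gen 1 (rule 149): 0010001101
Gen 2 (rule 89): 1001101100
Gen 3 (rule 90): 0111101110
Gen 4 (rule 210): 1011100111
Gen 5 (rule 149): 1001010010
Gen 6 (rule 89): 0100001001
Gen 7 (rule 90): 1010010110
Gen 8 (rule 210): 0001100011
Gen 9 (rule 149): 1100011000
Gen 10 (rule 89): 1111011111
Gen 11 (rule 90): 1001010001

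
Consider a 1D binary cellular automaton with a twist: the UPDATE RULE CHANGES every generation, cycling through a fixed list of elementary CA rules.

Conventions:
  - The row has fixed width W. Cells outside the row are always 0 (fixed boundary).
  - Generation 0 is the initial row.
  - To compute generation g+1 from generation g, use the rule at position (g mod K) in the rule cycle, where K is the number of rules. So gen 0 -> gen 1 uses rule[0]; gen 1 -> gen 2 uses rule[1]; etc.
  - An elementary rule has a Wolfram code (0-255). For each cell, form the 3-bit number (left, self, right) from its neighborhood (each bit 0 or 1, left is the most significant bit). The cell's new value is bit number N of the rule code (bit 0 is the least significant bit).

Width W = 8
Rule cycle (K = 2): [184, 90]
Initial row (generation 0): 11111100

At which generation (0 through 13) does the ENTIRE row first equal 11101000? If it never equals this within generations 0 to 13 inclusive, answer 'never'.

Answer: never

Derivation:
Gen 0: 11111100
Gen 1 (rule 184): 11111010
Gen 2 (rule 90): 10001001
Gen 3 (rule 184): 01000100
Gen 4 (rule 90): 10101010
Gen 5 (rule 184): 01010101
Gen 6 (rule 90): 10000000
Gen 7 (rule 184): 01000000
Gen 8 (rule 90): 10100000
Gen 9 (rule 184): 01010000
Gen 10 (rule 90): 10001000
Gen 11 (rule 184): 01000100
Gen 12 (rule 90): 10101010
Gen 13 (rule 184): 01010101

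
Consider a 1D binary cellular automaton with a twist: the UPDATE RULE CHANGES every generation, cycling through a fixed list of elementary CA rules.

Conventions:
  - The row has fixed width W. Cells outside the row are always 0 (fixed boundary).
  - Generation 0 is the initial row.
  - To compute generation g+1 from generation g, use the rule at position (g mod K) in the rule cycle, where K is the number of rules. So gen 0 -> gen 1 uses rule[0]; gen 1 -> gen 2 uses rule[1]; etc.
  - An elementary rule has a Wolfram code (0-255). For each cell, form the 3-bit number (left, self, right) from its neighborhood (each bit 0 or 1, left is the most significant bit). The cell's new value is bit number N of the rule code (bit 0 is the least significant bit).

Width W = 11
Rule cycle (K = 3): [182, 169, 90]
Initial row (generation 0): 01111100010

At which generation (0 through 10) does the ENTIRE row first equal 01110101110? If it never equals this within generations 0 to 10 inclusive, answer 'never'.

Answer: 2

Derivation:
Gen 0: 01111100010
Gen 1 (rule 182): 10111010111
Gen 2 (rule 169): 01110101110
Gen 3 (rule 90): 11010001011
Gen 4 (rule 182): 00111011100
Gen 5 (rule 169): 10110111001
Gen 6 (rule 90): 00110101110
Gen 7 (rule 182): 01001110101
Gen 8 (rule 169): 00001101010
Gen 9 (rule 90): 00011100001
Gen 10 (rule 182): 00101010011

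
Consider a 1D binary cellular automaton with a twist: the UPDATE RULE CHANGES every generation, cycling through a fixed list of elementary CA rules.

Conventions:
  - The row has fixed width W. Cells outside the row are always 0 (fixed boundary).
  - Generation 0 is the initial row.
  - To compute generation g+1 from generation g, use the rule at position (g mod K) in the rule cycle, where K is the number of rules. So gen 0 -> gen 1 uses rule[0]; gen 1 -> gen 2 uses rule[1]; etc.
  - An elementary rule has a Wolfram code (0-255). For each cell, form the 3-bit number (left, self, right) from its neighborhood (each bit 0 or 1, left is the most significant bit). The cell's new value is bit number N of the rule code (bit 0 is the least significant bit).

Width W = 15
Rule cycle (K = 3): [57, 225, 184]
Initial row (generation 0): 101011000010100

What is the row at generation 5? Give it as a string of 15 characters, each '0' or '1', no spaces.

Answer: 011010110101000

Derivation:
Gen 0: 101011000010100
Gen 1 (rule 57): 010110111001011
Gen 2 (rule 225): 001011011000101
Gen 3 (rule 184): 000110110100010
Gen 4 (rule 57): 110101101011001
Gen 5 (rule 225): 011010110101000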